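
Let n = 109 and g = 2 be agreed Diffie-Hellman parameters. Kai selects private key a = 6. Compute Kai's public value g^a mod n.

64

Public value = 2^6 mod 109.
2^1 ≡ 2 (mod 109)
2^2 = (2^1)^2 ≡ 2^2 = 4 ≡ 4 (mod 109)
2^4 = (2^2)^2 ≡ 4^2 = 16 ≡ 16 (mod 109)
2^6 = 2^4 · 2^2 ≡ 16 · 4 ≡ 64 (mod 109).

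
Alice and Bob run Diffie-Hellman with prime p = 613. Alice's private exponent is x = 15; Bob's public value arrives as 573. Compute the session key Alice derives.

Shared key K = 573^15 mod 613.
573^1 ≡ 573 (mod 613)
573^2 = (573^1)^2 ≡ 573^2 = 328329 ≡ 374 (mod 613)
573^4 = (573^2)^2 ≡ 374^2 = 139876 ≡ 112 (mod 613)
573^8 = (573^4)^2 ≡ 112^2 = 12544 ≡ 284 (mod 613)
573^15 = 573^8 · 573^4 · 573^2 · 573^1 ≡ 284 · 112 · 374 · 573 ≡ 313 (mod 613).

313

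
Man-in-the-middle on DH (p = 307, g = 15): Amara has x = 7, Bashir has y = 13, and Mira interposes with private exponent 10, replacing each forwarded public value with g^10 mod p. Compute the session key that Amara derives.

49

Amara receives Mira's public value M = 15^10 mod 307 instead of the honest one.
15^1 ≡ 15 (mod 307)
15^2 = (15^1)^2 ≡ 15^2 = 225 ≡ 225 (mod 307)
15^4 = (15^2)^2 ≡ 225^2 = 50625 ≡ 277 (mod 307)
15^8 = (15^4)^2 ≡ 277^2 = 76729 ≡ 286 (mod 307)
15^10 = 15^8 · 15^2 ≡ 286 · 225 ≡ 187 (mod 307).
So M = 187. Amara computes K = M^7 mod 307.
187^1 ≡ 187 (mod 307)
187^2 = (187^1)^2 ≡ 187^2 = 34969 ≡ 278 (mod 307)
187^4 = (187^2)^2 ≡ 278^2 = 77284 ≡ 227 (mod 307)
187^7 = 187^4 · 187^2 · 187^1 ≡ 227 · 278 · 187 ≡ 49 (mod 307).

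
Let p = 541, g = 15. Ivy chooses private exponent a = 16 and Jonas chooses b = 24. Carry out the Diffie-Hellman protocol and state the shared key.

411

Jonas sends B = g^b mod p = 15^24 mod 541.
15^1 ≡ 15 (mod 541)
15^2 = (15^1)^2 ≡ 15^2 = 225 ≡ 225 (mod 541)
15^4 = (15^2)^2 ≡ 225^2 = 50625 ≡ 312 (mod 541)
15^8 = (15^4)^2 ≡ 312^2 = 97344 ≡ 505 (mod 541)
15^16 = (15^8)^2 ≡ 505^2 = 255025 ≡ 214 (mod 541)
15^24 = 15^16 · 15^8 ≡ 214 · 505 ≡ 411 (mod 541).
So B = 411. Ivy then computes K = B^a mod p = 411^16 mod 541.
411^1 ≡ 411 (mod 541)
411^2 = (411^1)^2 ≡ 411^2 = 168921 ≡ 129 (mod 541)
411^4 = (411^2)^2 ≡ 129^2 = 16641 ≡ 411 (mod 541)
411^8 = (411^4)^2 ≡ 411^2 = 168921 ≡ 129 (mod 541)
411^16 = (411^8)^2 ≡ 129^2 = 16641 ≡ 411 (mod 541)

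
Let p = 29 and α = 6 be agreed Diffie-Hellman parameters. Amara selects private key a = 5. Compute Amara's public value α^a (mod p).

Public value = 6^5 (mod 29).
6^1 ≡ 6 (mod 29)
6^2 = (6^1)^2 ≡ 6^2 = 36 ≡ 7 (mod 29)
6^4 = (6^2)^2 ≡ 7^2 = 49 ≡ 20 (mod 29)
6^5 = 6^4 · 6^1 ≡ 20 · 6 ≡ 4 (mod 29).

4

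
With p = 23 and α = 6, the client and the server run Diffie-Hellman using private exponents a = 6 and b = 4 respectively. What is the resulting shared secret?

13

The server sends B = α^b mod p = 6^4 mod 23.
6^1 ≡ 6 (mod 23)
6^2 = (6^1)^2 ≡ 6^2 = 36 ≡ 13 (mod 23)
6^4 = (6^2)^2 ≡ 13^2 = 169 ≡ 8 (mod 23)
So B = 8. The client then computes K = B^a mod p = 8^6 mod 23.
8^1 ≡ 8 (mod 23)
8^2 = (8^1)^2 ≡ 8^2 = 64 ≡ 18 (mod 23)
8^4 = (8^2)^2 ≡ 18^2 = 324 ≡ 2 (mod 23)
8^6 = 8^4 · 8^2 ≡ 2 · 18 ≡ 13 (mod 23).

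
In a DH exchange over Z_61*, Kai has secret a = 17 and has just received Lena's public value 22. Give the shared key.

57

Shared key K = 22^17 mod 61.
22^1 ≡ 22 (mod 61)
22^2 = (22^1)^2 ≡ 22^2 = 484 ≡ 57 (mod 61)
22^4 = (22^2)^2 ≡ 57^2 = 3249 ≡ 16 (mod 61)
22^8 = (22^4)^2 ≡ 16^2 = 256 ≡ 12 (mod 61)
22^16 = (22^8)^2 ≡ 12^2 = 144 ≡ 22 (mod 61)
22^17 = 22^16 · 22^1 ≡ 22 · 22 ≡ 57 (mod 61).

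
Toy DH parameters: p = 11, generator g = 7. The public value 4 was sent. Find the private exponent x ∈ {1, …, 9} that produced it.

Try successive powers of 7 modulo 11:
7^1 ≡ 7
7^2 ≡ 5
7^3 ≡ 2
7^4 ≡ 3
7^5 ≡ 10
7^6 ≡ 4
Found: x = 6.

6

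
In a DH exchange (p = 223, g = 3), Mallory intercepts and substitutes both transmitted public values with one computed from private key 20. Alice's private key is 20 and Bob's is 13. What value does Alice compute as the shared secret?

25

Alice receives Mallory's public value M = 3^20 mod 223 instead of the honest one.
3^1 ≡ 3 (mod 223)
3^2 = (3^1)^2 ≡ 3^2 = 9 ≡ 9 (mod 223)
3^4 = (3^2)^2 ≡ 9^2 = 81 ≡ 81 (mod 223)
3^8 = (3^4)^2 ≡ 81^2 = 6561 ≡ 94 (mod 223)
3^16 = (3^8)^2 ≡ 94^2 = 8836 ≡ 139 (mod 223)
3^20 = 3^16 · 3^4 ≡ 139 · 81 ≡ 109 (mod 223).
So M = 109. Alice computes K = M^20 mod 223.
109^1 ≡ 109 (mod 223)
109^2 = (109^1)^2 ≡ 109^2 = 11881 ≡ 62 (mod 223)
109^4 = (109^2)^2 ≡ 62^2 = 3844 ≡ 53 (mod 223)
109^8 = (109^4)^2 ≡ 53^2 = 2809 ≡ 133 (mod 223)
109^16 = (109^8)^2 ≡ 133^2 = 17689 ≡ 72 (mod 223)
109^20 = 109^16 · 109^4 ≡ 72 · 53 ≡ 25 (mod 223).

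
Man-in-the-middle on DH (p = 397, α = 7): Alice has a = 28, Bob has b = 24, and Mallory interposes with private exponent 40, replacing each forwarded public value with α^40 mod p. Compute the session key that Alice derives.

Alice receives Mallory's public value M = 7^40 mod 397 instead of the honest one.
7^1 ≡ 7 (mod 397)
7^2 = (7^1)^2 ≡ 7^2 = 49 ≡ 49 (mod 397)
7^4 = (7^2)^2 ≡ 49^2 = 2401 ≡ 19 (mod 397)
7^8 = (7^4)^2 ≡ 19^2 = 361 ≡ 361 (mod 397)
7^16 = (7^8)^2 ≡ 361^2 = 130321 ≡ 105 (mod 397)
7^32 = (7^16)^2 ≡ 105^2 = 11025 ≡ 306 (mod 397)
7^40 = 7^32 · 7^8 ≡ 306 · 361 ≡ 100 (mod 397).
So M = 100. Alice computes K = M^28 mod 397.
100^1 ≡ 100 (mod 397)
100^2 = (100^1)^2 ≡ 100^2 = 10000 ≡ 75 (mod 397)
100^4 = (100^2)^2 ≡ 75^2 = 5625 ≡ 67 (mod 397)
100^8 = (100^4)^2 ≡ 67^2 = 4489 ≡ 122 (mod 397)
100^16 = (100^8)^2 ≡ 122^2 = 14884 ≡ 195 (mod 397)
100^28 = 100^16 · 100^8 · 100^4 ≡ 195 · 122 · 67 ≡ 372 (mod 397).

372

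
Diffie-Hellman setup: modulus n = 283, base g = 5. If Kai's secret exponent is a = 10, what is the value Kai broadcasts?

144

Public value = 5^10 mod 283.
5^1 ≡ 5 (mod 283)
5^2 = (5^1)^2 ≡ 5^2 = 25 ≡ 25 (mod 283)
5^4 = (5^2)^2 ≡ 25^2 = 625 ≡ 59 (mod 283)
5^8 = (5^4)^2 ≡ 59^2 = 3481 ≡ 85 (mod 283)
5^10 = 5^8 · 5^2 ≡ 85 · 25 ≡ 144 (mod 283).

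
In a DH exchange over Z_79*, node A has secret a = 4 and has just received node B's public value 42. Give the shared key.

44

Shared key K = 42^4 mod 79.
42^1 ≡ 42 (mod 79)
42^2 = (42^1)^2 ≡ 42^2 = 1764 ≡ 26 (mod 79)
42^4 = (42^2)^2 ≡ 26^2 = 676 ≡ 44 (mod 79)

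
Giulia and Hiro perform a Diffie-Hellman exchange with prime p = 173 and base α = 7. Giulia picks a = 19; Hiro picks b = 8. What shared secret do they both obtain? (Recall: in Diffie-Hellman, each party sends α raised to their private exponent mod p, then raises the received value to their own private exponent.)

Hiro sends B = α^b mod p = 7^8 mod 173.
7^1 ≡ 7 (mod 173)
7^2 = (7^1)^2 ≡ 7^2 = 49 ≡ 49 (mod 173)
7^4 = (7^2)^2 ≡ 49^2 = 2401 ≡ 152 (mod 173)
7^8 = (7^4)^2 ≡ 152^2 = 23104 ≡ 95 (mod 173)
So B = 95. Giulia then computes K = B^a mod p = 95^19 mod 173.
95^1 ≡ 95 (mod 173)
95^2 = (95^1)^2 ≡ 95^2 = 9025 ≡ 29 (mod 173)
95^4 = (95^2)^2 ≡ 29^2 = 841 ≡ 149 (mod 173)
95^8 = (95^4)^2 ≡ 149^2 = 22201 ≡ 57 (mod 173)
95^16 = (95^8)^2 ≡ 57^2 = 3249 ≡ 135 (mod 173)
95^19 = 95^16 · 95^2 · 95^1 ≡ 135 · 29 · 95 ≡ 148 (mod 173).

148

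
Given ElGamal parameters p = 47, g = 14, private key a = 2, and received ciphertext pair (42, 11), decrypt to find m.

Shared mask s = c₁^a mod p = 42^2 mod 47.
42^1 ≡ 42 (mod 47)
42^2 = (42^1)^2 ≡ 42^2 = 1764 ≡ 25 (mod 47)
So s = 25; s⁻¹ ≡ 32 (mod 47).
m = c₂ · s⁻¹ mod 47 = 11 · 32 mod 47 = 23.

23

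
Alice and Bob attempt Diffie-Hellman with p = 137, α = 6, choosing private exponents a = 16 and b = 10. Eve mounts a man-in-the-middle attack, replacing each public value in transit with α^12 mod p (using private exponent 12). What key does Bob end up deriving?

60

Bob receives Eve's public value M = 6^12 mod 137 instead of the honest one.
6^1 ≡ 6 (mod 137)
6^2 = (6^1)^2 ≡ 6^2 = 36 ≡ 36 (mod 137)
6^4 = (6^2)^2 ≡ 36^2 = 1296 ≡ 63 (mod 137)
6^8 = (6^4)^2 ≡ 63^2 = 3969 ≡ 133 (mod 137)
6^12 = 6^8 · 6^4 ≡ 133 · 63 ≡ 22 (mod 137).
So M = 22. Bob computes K = M^10 mod 137.
22^1 ≡ 22 (mod 137)
22^2 = (22^1)^2 ≡ 22^2 = 484 ≡ 73 (mod 137)
22^4 = (22^2)^2 ≡ 73^2 = 5329 ≡ 123 (mod 137)
22^8 = (22^4)^2 ≡ 123^2 = 15129 ≡ 59 (mod 137)
22^10 = 22^8 · 22^2 ≡ 59 · 73 ≡ 60 (mod 137).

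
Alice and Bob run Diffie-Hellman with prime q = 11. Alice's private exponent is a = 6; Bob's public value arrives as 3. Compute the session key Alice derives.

3

Shared key K = 3^6 mod 11.
3^1 ≡ 3 (mod 11)
3^2 = (3^1)^2 ≡ 3^2 = 9 ≡ 9 (mod 11)
3^4 = (3^2)^2 ≡ 9^2 = 81 ≡ 4 (mod 11)
3^6 = 3^4 · 3^2 ≡ 4 · 9 ≡ 3 (mod 11).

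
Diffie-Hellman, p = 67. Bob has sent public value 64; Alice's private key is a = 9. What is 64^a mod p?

Shared key K = 64^9 mod 67.
64^1 ≡ 64 (mod 67)
64^2 = (64^1)^2 ≡ 64^2 = 4096 ≡ 9 (mod 67)
64^4 = (64^2)^2 ≡ 9^2 = 81 ≡ 14 (mod 67)
64^8 = (64^4)^2 ≡ 14^2 = 196 ≡ 62 (mod 67)
64^9 = 64^8 · 64^1 ≡ 62 · 64 ≡ 15 (mod 67).

15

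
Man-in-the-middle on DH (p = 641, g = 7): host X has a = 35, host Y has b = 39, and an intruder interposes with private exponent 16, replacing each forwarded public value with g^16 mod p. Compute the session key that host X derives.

487

Host X receives an intruder's public value M = 7^16 mod 641 instead of the honest one.
7^1 ≡ 7 (mod 641)
7^2 = (7^1)^2 ≡ 7^2 = 49 ≡ 49 (mod 641)
7^4 = (7^2)^2 ≡ 49^2 = 2401 ≡ 478 (mod 641)
7^8 = (7^4)^2 ≡ 478^2 = 228484 ≡ 288 (mod 641)
7^16 = (7^8)^2 ≡ 288^2 = 82944 ≡ 255 (mod 641)
So M = 255. Host X computes K = M^35 mod 641.
255^1 ≡ 255 (mod 641)
255^2 = (255^1)^2 ≡ 255^2 = 65025 ≡ 284 (mod 641)
255^4 = (255^2)^2 ≡ 284^2 = 80656 ≡ 531 (mod 641)
255^8 = (255^4)^2 ≡ 531^2 = 281961 ≡ 562 (mod 641)
255^16 = (255^8)^2 ≡ 562^2 = 315844 ≡ 472 (mod 641)
255^32 = (255^16)^2 ≡ 472^2 = 222784 ≡ 357 (mod 641)
255^35 = 255^32 · 255^2 · 255^1 ≡ 357 · 284 · 255 ≡ 487 (mod 641).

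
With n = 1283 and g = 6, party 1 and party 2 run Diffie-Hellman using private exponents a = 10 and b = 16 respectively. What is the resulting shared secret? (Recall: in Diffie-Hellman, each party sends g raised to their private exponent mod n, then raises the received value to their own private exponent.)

46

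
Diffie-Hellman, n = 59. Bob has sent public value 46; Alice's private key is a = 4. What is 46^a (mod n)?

Shared key K = 46^4 mod 59.
46^1 ≡ 46 (mod 59)
46^2 = (46^1)^2 ≡ 46^2 = 2116 ≡ 51 (mod 59)
46^4 = (46^2)^2 ≡ 51^2 = 2601 ≡ 5 (mod 59)

5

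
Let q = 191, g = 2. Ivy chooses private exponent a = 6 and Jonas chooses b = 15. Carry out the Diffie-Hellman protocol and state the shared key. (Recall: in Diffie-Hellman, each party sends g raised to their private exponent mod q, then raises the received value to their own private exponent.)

6

Ivy sends A = g^a mod q = 2^6 mod 191.
2^1 ≡ 2 (mod 191)
2^2 = (2^1)^2 ≡ 2^2 = 4 ≡ 4 (mod 191)
2^4 = (2^2)^2 ≡ 4^2 = 16 ≡ 16 (mod 191)
2^6 = 2^4 · 2^2 ≡ 16 · 4 ≡ 64 (mod 191).
So A = 64. Jonas then computes K = A^b mod q = 64^15 mod 191.
64^1 ≡ 64 (mod 191)
64^2 = (64^1)^2 ≡ 64^2 = 4096 ≡ 85 (mod 191)
64^4 = (64^2)^2 ≡ 85^2 = 7225 ≡ 158 (mod 191)
64^8 = (64^4)^2 ≡ 158^2 = 24964 ≡ 134 (mod 191)
64^15 = 64^8 · 64^4 · 64^2 · 64^1 ≡ 134 · 158 · 85 · 64 ≡ 6 (mod 191).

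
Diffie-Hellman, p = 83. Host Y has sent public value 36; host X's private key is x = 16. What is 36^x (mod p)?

Shared key K = 36^16 mod 83.
36^1 ≡ 36 (mod 83)
36^2 = (36^1)^2 ≡ 36^2 = 1296 ≡ 51 (mod 83)
36^4 = (36^2)^2 ≡ 51^2 = 2601 ≡ 28 (mod 83)
36^8 = (36^4)^2 ≡ 28^2 = 784 ≡ 37 (mod 83)
36^16 = (36^8)^2 ≡ 37^2 = 1369 ≡ 41 (mod 83)

41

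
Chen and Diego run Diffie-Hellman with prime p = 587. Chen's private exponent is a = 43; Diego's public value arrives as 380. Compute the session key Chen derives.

484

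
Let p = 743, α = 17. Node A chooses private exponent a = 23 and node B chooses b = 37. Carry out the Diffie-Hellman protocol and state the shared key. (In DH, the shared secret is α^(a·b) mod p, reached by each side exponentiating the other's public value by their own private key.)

Node A sends A = α^a mod p = 17^23 mod 743.
17^1 ≡ 17 (mod 743)
17^2 = (17^1)^2 ≡ 17^2 = 289 ≡ 289 (mod 743)
17^4 = (17^2)^2 ≡ 289^2 = 83521 ≡ 305 (mod 743)
17^8 = (17^4)^2 ≡ 305^2 = 93025 ≡ 150 (mod 743)
17^16 = (17^8)^2 ≡ 150^2 = 22500 ≡ 210 (mod 743)
17^23 = 17^16 · 17^4 · 17^2 · 17^1 ≡ 210 · 305 · 289 · 17 ≡ 61 (mod 743).
So A = 61. Node B then computes K = A^b mod p = 61^37 mod 743.
61^1 ≡ 61 (mod 743)
61^2 = (61^1)^2 ≡ 61^2 = 3721 ≡ 6 (mod 743)
61^4 = (61^2)^2 ≡ 6^2 = 36 ≡ 36 (mod 743)
61^8 = (61^4)^2 ≡ 36^2 = 1296 ≡ 553 (mod 743)
61^16 = (61^8)^2 ≡ 553^2 = 305809 ≡ 436 (mod 743)
61^32 = (61^16)^2 ≡ 436^2 = 190096 ≡ 631 (mod 743)
61^37 = 61^32 · 61^4 · 61^1 ≡ 631 · 36 · 61 ≡ 724 (mod 743).

724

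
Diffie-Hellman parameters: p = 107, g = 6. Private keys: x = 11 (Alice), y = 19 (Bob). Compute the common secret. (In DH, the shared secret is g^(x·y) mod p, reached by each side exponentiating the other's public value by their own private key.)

Alice sends A = g^x mod p = 6^11 mod 107.
6^1 ≡ 6 (mod 107)
6^2 = (6^1)^2 ≡ 6^2 = 36 ≡ 36 (mod 107)
6^4 = (6^2)^2 ≡ 36^2 = 1296 ≡ 12 (mod 107)
6^8 = (6^4)^2 ≡ 12^2 = 144 ≡ 37 (mod 107)
6^11 = 6^8 · 6^2 · 6^1 ≡ 37 · 36 · 6 ≡ 74 (mod 107).
So A = 74. Bob then computes K = A^y mod p = 74^19 mod 107.
74^1 ≡ 74 (mod 107)
74^2 = (74^1)^2 ≡ 74^2 = 5476 ≡ 19 (mod 107)
74^4 = (74^2)^2 ≡ 19^2 = 361 ≡ 40 (mod 107)
74^8 = (74^4)^2 ≡ 40^2 = 1600 ≡ 102 (mod 107)
74^16 = (74^8)^2 ≡ 102^2 = 10404 ≡ 25 (mod 107)
74^19 = 74^16 · 74^2 · 74^1 ≡ 25 · 19 · 74 ≡ 54 (mod 107).

54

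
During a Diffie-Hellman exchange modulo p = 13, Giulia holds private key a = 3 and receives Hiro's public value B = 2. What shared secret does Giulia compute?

Shared key K = 2^3 mod 13.
2^1 ≡ 2 (mod 13)
2^2 = (2^1)^2 ≡ 2^2 = 4 ≡ 4 (mod 13)
2^3 = 2^2 · 2^1 ≡ 4 · 2 ≡ 8 (mod 13).

8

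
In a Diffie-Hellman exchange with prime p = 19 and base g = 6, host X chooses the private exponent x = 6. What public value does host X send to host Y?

Public value = 6^6 mod 19.
6^1 ≡ 6 (mod 19)
6^2 = (6^1)^2 ≡ 6^2 = 36 ≡ 17 (mod 19)
6^4 = (6^2)^2 ≡ 17^2 = 289 ≡ 4 (mod 19)
6^6 = 6^4 · 6^2 ≡ 4 · 17 ≡ 11 (mod 19).

11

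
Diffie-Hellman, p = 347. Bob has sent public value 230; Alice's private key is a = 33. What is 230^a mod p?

295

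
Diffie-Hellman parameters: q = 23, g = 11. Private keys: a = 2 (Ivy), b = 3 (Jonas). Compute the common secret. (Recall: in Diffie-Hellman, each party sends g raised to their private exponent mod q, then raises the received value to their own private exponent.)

Jonas sends B = g^b mod q = 11^3 mod 23.
11^1 ≡ 11 (mod 23)
11^2 = (11^1)^2 ≡ 11^2 = 121 ≡ 6 (mod 23)
11^3 = 11^2 · 11^1 ≡ 6 · 11 ≡ 20 (mod 23).
So B = 20. Ivy then computes K = B^a mod q = 20^2 mod 23.
20^1 ≡ 20 (mod 23)
20^2 = (20^1)^2 ≡ 20^2 = 400 ≡ 9 (mod 23)

9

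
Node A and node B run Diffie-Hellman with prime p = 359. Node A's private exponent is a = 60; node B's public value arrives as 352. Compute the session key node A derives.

41

Shared key K = 352^60 mod 359.
352^1 ≡ 352 (mod 359)
352^2 = (352^1)^2 ≡ 352^2 = 123904 ≡ 49 (mod 359)
352^4 = (352^2)^2 ≡ 49^2 = 2401 ≡ 247 (mod 359)
352^8 = (352^4)^2 ≡ 247^2 = 61009 ≡ 338 (mod 359)
352^16 = (352^8)^2 ≡ 338^2 = 114244 ≡ 82 (mod 359)
352^32 = (352^16)^2 ≡ 82^2 = 6724 ≡ 262 (mod 359)
352^60 = 352^32 · 352^16 · 352^8 · 352^4 ≡ 262 · 82 · 338 · 247 ≡ 41 (mod 359).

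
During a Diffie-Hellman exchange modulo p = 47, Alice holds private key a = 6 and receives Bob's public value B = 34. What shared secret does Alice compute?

3

Shared key K = 34^6 mod 47.
34^1 ≡ 34 (mod 47)
34^2 = (34^1)^2 ≡ 34^2 = 1156 ≡ 28 (mod 47)
34^4 = (34^2)^2 ≡ 28^2 = 784 ≡ 32 (mod 47)
34^6 = 34^4 · 34^2 ≡ 32 · 28 ≡ 3 (mod 47).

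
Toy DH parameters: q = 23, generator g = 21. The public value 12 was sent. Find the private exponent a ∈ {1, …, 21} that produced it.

Try successive powers of 21 modulo 23:
21^1 ≡ 21
21^2 ≡ 4
21^3 ≡ 15
21^4 ≡ 16
21^5 ≡ 14
21^6 ≡ 18
21^7 ≡ 10
21^8 ≡ 3
21^9 ≡ 17
21^10 ≡ 12
Found: a = 10.

10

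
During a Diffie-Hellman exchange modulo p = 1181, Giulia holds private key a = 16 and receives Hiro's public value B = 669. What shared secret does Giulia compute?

280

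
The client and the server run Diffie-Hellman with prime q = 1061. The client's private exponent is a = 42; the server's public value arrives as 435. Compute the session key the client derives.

847

Shared key K = 435^42 mod 1061.
435^1 ≡ 435 (mod 1061)
435^2 = (435^1)^2 ≡ 435^2 = 189225 ≡ 367 (mod 1061)
435^4 = (435^2)^2 ≡ 367^2 = 134689 ≡ 1003 (mod 1061)
435^8 = (435^4)^2 ≡ 1003^2 = 1006009 ≡ 181 (mod 1061)
435^16 = (435^8)^2 ≡ 181^2 = 32761 ≡ 931 (mod 1061)
435^32 = (435^16)^2 ≡ 931^2 = 866761 ≡ 985 (mod 1061)
435^42 = 435^32 · 435^8 · 435^2 ≡ 985 · 181 · 367 ≡ 847 (mod 1061).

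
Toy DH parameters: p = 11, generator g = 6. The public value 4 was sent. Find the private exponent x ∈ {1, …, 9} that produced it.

8

Try successive powers of 6 modulo 11:
6^1 ≡ 6
6^2 ≡ 3
6^3 ≡ 7
6^4 ≡ 9
6^5 ≡ 10
6^6 ≡ 5
6^7 ≡ 8
6^8 ≡ 4
Found: x = 8.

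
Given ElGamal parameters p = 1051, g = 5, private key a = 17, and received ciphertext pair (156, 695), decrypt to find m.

1013

Shared mask s = c₁^a mod p = 156^17 mod 1051.
156^1 ≡ 156 (mod 1051)
156^2 = (156^1)^2 ≡ 156^2 = 24336 ≡ 163 (mod 1051)
156^4 = (156^2)^2 ≡ 163^2 = 26569 ≡ 294 (mod 1051)
156^8 = (156^4)^2 ≡ 294^2 = 86436 ≡ 254 (mod 1051)
156^16 = (156^8)^2 ≡ 254^2 = 64516 ≡ 405 (mod 1051)
156^17 = 156^16 · 156^1 ≡ 405 · 156 ≡ 120 (mod 1051).
So s = 120; s⁻¹ ≡ 254 (mod 1051).
m = c₂ · s⁻¹ mod 1051 = 695 · 254 mod 1051 = 1013.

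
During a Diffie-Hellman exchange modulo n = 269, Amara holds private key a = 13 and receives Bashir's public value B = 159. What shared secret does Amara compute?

160

Shared key K = 159^13 mod 269.
159^1 ≡ 159 (mod 269)
159^2 = (159^1)^2 ≡ 159^2 = 25281 ≡ 264 (mod 269)
159^4 = (159^2)^2 ≡ 264^2 = 69696 ≡ 25 (mod 269)
159^8 = (159^4)^2 ≡ 25^2 = 625 ≡ 87 (mod 269)
159^13 = 159^8 · 159^4 · 159^1 ≡ 87 · 25 · 159 ≡ 160 (mod 269).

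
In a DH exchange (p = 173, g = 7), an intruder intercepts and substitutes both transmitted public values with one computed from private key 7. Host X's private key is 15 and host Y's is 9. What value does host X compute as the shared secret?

87

Host X receives an intruder's public value M = 7^7 mod 173 instead of the honest one.
7^1 ≡ 7 (mod 173)
7^2 = (7^1)^2 ≡ 7^2 = 49 ≡ 49 (mod 173)
7^4 = (7^2)^2 ≡ 49^2 = 2401 ≡ 152 (mod 173)
7^7 = 7^4 · 7^2 · 7^1 ≡ 152 · 49 · 7 ≡ 63 (mod 173).
So M = 63. Host X computes K = M^15 mod 173.
63^1 ≡ 63 (mod 173)
63^2 = (63^1)^2 ≡ 63^2 = 3969 ≡ 163 (mod 173)
63^4 = (63^2)^2 ≡ 163^2 = 26569 ≡ 100 (mod 173)
63^8 = (63^4)^2 ≡ 100^2 = 10000 ≡ 139 (mod 173)
63^15 = 63^8 · 63^4 · 63^2 · 63^1 ≡ 139 · 100 · 163 · 63 ≡ 87 (mod 173).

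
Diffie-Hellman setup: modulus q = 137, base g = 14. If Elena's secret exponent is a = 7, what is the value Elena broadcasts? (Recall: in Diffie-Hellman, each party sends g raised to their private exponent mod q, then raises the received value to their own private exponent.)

87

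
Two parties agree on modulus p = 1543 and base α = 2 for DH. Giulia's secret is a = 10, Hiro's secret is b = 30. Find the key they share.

Giulia sends A = α^a mod p = 2^10 mod 1543.
2^1 ≡ 2 (mod 1543)
2^2 = (2^1)^2 ≡ 2^2 = 4 ≡ 4 (mod 1543)
2^4 = (2^2)^2 ≡ 4^2 = 16 ≡ 16 (mod 1543)
2^8 = (2^4)^2 ≡ 16^2 = 256 ≡ 256 (mod 1543)
2^10 = 2^8 · 2^2 ≡ 256 · 4 ≡ 1024 (mod 1543).
So A = 1024. Hiro then computes K = A^b mod p = 1024^30 mod 1543.
1024^1 ≡ 1024 (mod 1543)
1024^2 = (1024^1)^2 ≡ 1024^2 = 1048576 ≡ 879 (mod 1543)
1024^4 = (1024^2)^2 ≡ 879^2 = 772641 ≡ 1141 (mod 1543)
1024^8 = (1024^4)^2 ≡ 1141^2 = 1301881 ≡ 1132 (mod 1543)
1024^16 = (1024^8)^2 ≡ 1132^2 = 1281424 ≡ 734 (mod 1543)
1024^30 = 1024^16 · 1024^8 · 1024^4 · 1024^2 ≡ 734 · 1132 · 1141 · 879 ≡ 964 (mod 1543).

964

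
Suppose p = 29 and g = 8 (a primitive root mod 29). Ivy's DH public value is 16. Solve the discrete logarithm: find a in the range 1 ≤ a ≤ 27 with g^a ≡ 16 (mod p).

Try successive powers of 8 modulo 29:
8^1 ≡ 8
8^2 ≡ 6
8^3 ≡ 19
8^4 ≡ 7
8^5 ≡ 27
8^6 ≡ 13
8^7 ≡ 17
8^8 ≡ 20
8^9 ≡ 15
8^10 ≡ 4
8^11 ≡ 3
8^12 ≡ 24
8^13 ≡ 18
8^14 ≡ 28
8^15 ≡ 21
8^16 ≡ 23
8^17 ≡ 10
8^18 ≡ 22
8^19 ≡ 2
8^20 ≡ 16
Found: a = 20.

20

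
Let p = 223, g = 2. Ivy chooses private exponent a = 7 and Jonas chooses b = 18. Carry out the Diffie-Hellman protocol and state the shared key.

Jonas sends B = g^b mod p = 2^18 mod 223.
2^1 ≡ 2 (mod 223)
2^2 = (2^1)^2 ≡ 2^2 = 4 ≡ 4 (mod 223)
2^4 = (2^2)^2 ≡ 4^2 = 16 ≡ 16 (mod 223)
2^8 = (2^4)^2 ≡ 16^2 = 256 ≡ 33 (mod 223)
2^16 = (2^8)^2 ≡ 33^2 = 1089 ≡ 197 (mod 223)
2^18 = 2^16 · 2^2 ≡ 197 · 4 ≡ 119 (mod 223).
So B = 119. Ivy then computes K = B^a mod p = 119^7 mod 223.
119^1 ≡ 119 (mod 223)
119^2 = (119^1)^2 ≡ 119^2 = 14161 ≡ 112 (mod 223)
119^4 = (119^2)^2 ≡ 112^2 = 12544 ≡ 56 (mod 223)
119^7 = 119^4 · 119^2 · 119^1 ≡ 56 · 112 · 119 ≡ 210 (mod 223).

210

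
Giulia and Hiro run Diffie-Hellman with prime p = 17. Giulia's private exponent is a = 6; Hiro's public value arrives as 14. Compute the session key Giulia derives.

15

Shared key K = 14^6 mod 17.
14^1 ≡ 14 (mod 17)
14^2 = (14^1)^2 ≡ 14^2 = 196 ≡ 9 (mod 17)
14^4 = (14^2)^2 ≡ 9^2 = 81 ≡ 13 (mod 17)
14^6 = 14^4 · 14^2 ≡ 13 · 9 ≡ 15 (mod 17).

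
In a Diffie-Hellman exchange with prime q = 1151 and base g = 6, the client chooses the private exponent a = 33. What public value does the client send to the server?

Public value = 6^33 mod 1151.
6^1 ≡ 6 (mod 1151)
6^2 = (6^1)^2 ≡ 6^2 = 36 ≡ 36 (mod 1151)
6^4 = (6^2)^2 ≡ 36^2 = 1296 ≡ 145 (mod 1151)
6^8 = (6^4)^2 ≡ 145^2 = 21025 ≡ 307 (mod 1151)
6^16 = (6^8)^2 ≡ 307^2 = 94249 ≡ 1018 (mod 1151)
6^32 = (6^16)^2 ≡ 1018^2 = 1036324 ≡ 424 (mod 1151)
6^33 = 6^32 · 6^1 ≡ 424 · 6 ≡ 242 (mod 1151).

242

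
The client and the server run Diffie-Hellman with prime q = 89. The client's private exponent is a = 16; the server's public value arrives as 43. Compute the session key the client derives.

Shared key K = 43^16 mod 89.
43^1 ≡ 43 (mod 89)
43^2 = (43^1)^2 ≡ 43^2 = 1849 ≡ 69 (mod 89)
43^4 = (43^2)^2 ≡ 69^2 = 4761 ≡ 44 (mod 89)
43^8 = (43^4)^2 ≡ 44^2 = 1936 ≡ 67 (mod 89)
43^16 = (43^8)^2 ≡ 67^2 = 4489 ≡ 39 (mod 89)

39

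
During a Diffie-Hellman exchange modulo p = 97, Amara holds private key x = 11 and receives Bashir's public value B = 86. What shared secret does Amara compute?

2

Shared key K = 86^11 mod 97.
86^1 ≡ 86 (mod 97)
86^2 = (86^1)^2 ≡ 86^2 = 7396 ≡ 24 (mod 97)
86^4 = (86^2)^2 ≡ 24^2 = 576 ≡ 91 (mod 97)
86^8 = (86^4)^2 ≡ 91^2 = 8281 ≡ 36 (mod 97)
86^11 = 86^8 · 86^2 · 86^1 ≡ 36 · 24 · 86 ≡ 2 (mod 97).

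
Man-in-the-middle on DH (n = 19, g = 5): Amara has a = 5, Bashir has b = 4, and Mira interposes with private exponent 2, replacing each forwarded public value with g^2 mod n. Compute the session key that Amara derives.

Amara receives Mira's public value M = 5^2 mod 19 instead of the honest one.
5^1 ≡ 5 (mod 19)
5^2 = (5^1)^2 ≡ 5^2 = 25 ≡ 6 (mod 19)
So M = 6. Amara computes K = M^5 mod 19.
6^1 ≡ 6 (mod 19)
6^2 = (6^1)^2 ≡ 6^2 = 36 ≡ 17 (mod 19)
6^4 = (6^2)^2 ≡ 17^2 = 289 ≡ 4 (mod 19)
6^5 = 6^4 · 6^1 ≡ 4 · 6 ≡ 5 (mod 19).

5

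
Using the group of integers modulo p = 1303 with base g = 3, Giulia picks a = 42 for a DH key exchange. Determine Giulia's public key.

Public value = 3^42 mod 1303.
3^1 ≡ 3 (mod 1303)
3^2 = (3^1)^2 ≡ 3^2 = 9 ≡ 9 (mod 1303)
3^4 = (3^2)^2 ≡ 9^2 = 81 ≡ 81 (mod 1303)
3^8 = (3^4)^2 ≡ 81^2 = 6561 ≡ 46 (mod 1303)
3^16 = (3^8)^2 ≡ 46^2 = 2116 ≡ 813 (mod 1303)
3^32 = (3^16)^2 ≡ 813^2 = 660969 ≡ 348 (mod 1303)
3^42 = 3^32 · 3^8 · 3^2 ≡ 348 · 46 · 9 ≡ 742 (mod 1303).

742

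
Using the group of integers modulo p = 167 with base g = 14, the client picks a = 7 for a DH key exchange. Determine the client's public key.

Public value = 14^7 (mod 167).
14^1 ≡ 14 (mod 167)
14^2 = (14^1)^2 ≡ 14^2 = 196 ≡ 29 (mod 167)
14^4 = (14^2)^2 ≡ 29^2 = 841 ≡ 6 (mod 167)
14^7 = 14^4 · 14^2 · 14^1 ≡ 6 · 29 · 14 ≡ 98 (mod 167).

98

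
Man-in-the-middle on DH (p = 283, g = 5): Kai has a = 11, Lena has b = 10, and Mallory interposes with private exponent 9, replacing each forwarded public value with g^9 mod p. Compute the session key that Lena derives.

207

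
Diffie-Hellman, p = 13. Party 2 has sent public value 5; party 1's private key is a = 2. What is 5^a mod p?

Shared key K = 5^2 mod 13.
5^1 ≡ 5 (mod 13)
5^2 = (5^1)^2 ≡ 5^2 = 25 ≡ 12 (mod 13)

12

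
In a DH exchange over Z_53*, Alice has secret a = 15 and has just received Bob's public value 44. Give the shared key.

28

Shared key K = 44^15 mod 53.
44^1 ≡ 44 (mod 53)
44^2 = (44^1)^2 ≡ 44^2 = 1936 ≡ 28 (mod 53)
44^4 = (44^2)^2 ≡ 28^2 = 784 ≡ 42 (mod 53)
44^8 = (44^4)^2 ≡ 42^2 = 1764 ≡ 15 (mod 53)
44^15 = 44^8 · 44^4 · 44^2 · 44^1 ≡ 15 · 42 · 28 · 44 ≡ 28 (mod 53).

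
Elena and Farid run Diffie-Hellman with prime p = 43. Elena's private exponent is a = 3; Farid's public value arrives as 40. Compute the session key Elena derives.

16

Shared key K = 40^3 mod 43.
40^1 ≡ 40 (mod 43)
40^2 = (40^1)^2 ≡ 40^2 = 1600 ≡ 9 (mod 43)
40^3 = 40^2 · 40^1 ≡ 9 · 40 ≡ 16 (mod 43).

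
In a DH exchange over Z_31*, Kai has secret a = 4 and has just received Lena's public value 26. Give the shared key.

Shared key K = 26^4 mod 31.
26^1 ≡ 26 (mod 31)
26^2 = (26^1)^2 ≡ 26^2 = 676 ≡ 25 (mod 31)
26^4 = (26^2)^2 ≡ 25^2 = 625 ≡ 5 (mod 31)

5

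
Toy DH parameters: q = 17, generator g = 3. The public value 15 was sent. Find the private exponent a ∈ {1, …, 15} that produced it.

Try successive powers of 3 modulo 17:
3^1 ≡ 3
3^2 ≡ 9
3^3 ≡ 10
3^4 ≡ 13
3^5 ≡ 5
3^6 ≡ 15
Found: a = 6.

6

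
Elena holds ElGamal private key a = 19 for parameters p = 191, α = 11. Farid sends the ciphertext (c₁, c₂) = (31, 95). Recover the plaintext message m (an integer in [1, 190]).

Shared mask s = c₁^a mod p = 31^19 mod 191.
31^1 ≡ 31 (mod 191)
31^2 = (31^1)^2 ≡ 31^2 = 961 ≡ 6 (mod 191)
31^4 = (31^2)^2 ≡ 6^2 = 36 ≡ 36 (mod 191)
31^8 = (31^4)^2 ≡ 36^2 = 1296 ≡ 150 (mod 191)
31^16 = (31^8)^2 ≡ 150^2 = 22500 ≡ 153 (mod 191)
31^19 = 31^16 · 31^2 · 31^1 ≡ 153 · 6 · 31 ≡ 190 (mod 191).
So s = 190; s⁻¹ ≡ 190 (mod 191).
m = c₂ · s⁻¹ mod 191 = 95 · 190 mod 191 = 96.

96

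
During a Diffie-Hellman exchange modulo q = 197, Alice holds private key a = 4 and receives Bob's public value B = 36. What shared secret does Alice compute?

Shared key K = 36^4 mod 197.
36^1 ≡ 36 (mod 197)
36^2 = (36^1)^2 ≡ 36^2 = 1296 ≡ 114 (mod 197)
36^4 = (36^2)^2 ≡ 114^2 = 12996 ≡ 191 (mod 197)

191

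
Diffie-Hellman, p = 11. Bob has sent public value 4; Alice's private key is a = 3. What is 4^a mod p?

Shared key K = 4^3 mod 11.
4^1 ≡ 4 (mod 11)
4^2 = (4^1)^2 ≡ 4^2 = 16 ≡ 5 (mod 11)
4^3 = 4^2 · 4^1 ≡ 5 · 4 ≡ 9 (mod 11).

9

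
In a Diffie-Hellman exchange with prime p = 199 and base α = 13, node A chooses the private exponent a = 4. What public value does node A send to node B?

Public value = 13^4 mod 199.
13^1 ≡ 13 (mod 199)
13^2 = (13^1)^2 ≡ 13^2 = 169 ≡ 169 (mod 199)
13^4 = (13^2)^2 ≡ 169^2 = 28561 ≡ 104 (mod 199)

104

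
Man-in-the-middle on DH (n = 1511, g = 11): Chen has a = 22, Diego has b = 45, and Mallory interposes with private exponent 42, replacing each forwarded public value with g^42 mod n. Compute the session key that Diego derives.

Diego receives Mallory's public value M = 11^42 mod 1511 instead of the honest one.
11^1 ≡ 11 (mod 1511)
11^2 = (11^1)^2 ≡ 11^2 = 121 ≡ 121 (mod 1511)
11^4 = (11^2)^2 ≡ 121^2 = 14641 ≡ 1042 (mod 1511)
11^8 = (11^4)^2 ≡ 1042^2 = 1085764 ≡ 866 (mod 1511)
11^16 = (11^8)^2 ≡ 866^2 = 749956 ≡ 500 (mod 1511)
11^32 = (11^16)^2 ≡ 500^2 = 250000 ≡ 685 (mod 1511)
11^42 = 11^32 · 11^8 · 11^2 ≡ 685 · 866 · 121 ≡ 1377 (mod 1511).
So M = 1377. Diego computes K = M^45 mod 1511.
1377^1 ≡ 1377 (mod 1511)
1377^2 = (1377^1)^2 ≡ 1377^2 = 1896129 ≡ 1335 (mod 1511)
1377^4 = (1377^2)^2 ≡ 1335^2 = 1782225 ≡ 756 (mod 1511)
1377^8 = (1377^4)^2 ≡ 756^2 = 571536 ≡ 378 (mod 1511)
1377^16 = (1377^8)^2 ≡ 378^2 = 142884 ≡ 850 (mod 1511)
1377^32 = (1377^16)^2 ≡ 850^2 = 722500 ≡ 242 (mod 1511)
1377^45 = 1377^32 · 1377^8 · 1377^4 · 1377^1 ≡ 242 · 378 · 756 · 1377 ≡ 1235 (mod 1511).

1235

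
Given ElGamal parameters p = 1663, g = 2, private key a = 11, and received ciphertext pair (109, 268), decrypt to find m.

53

Shared mask s = c₁^a mod p = 109^11 mod 1663.
109^1 ≡ 109 (mod 1663)
109^2 = (109^1)^2 ≡ 109^2 = 11881 ≡ 240 (mod 1663)
109^4 = (109^2)^2 ≡ 240^2 = 57600 ≡ 1058 (mod 1663)
109^8 = (109^4)^2 ≡ 1058^2 = 1119364 ≡ 165 (mod 1663)
109^11 = 109^8 · 109^2 · 109^1 ≡ 165 · 240 · 109 ≡ 915 (mod 1663).
So s = 915; s⁻¹ ≡ 478 (mod 1663).
m = c₂ · s⁻¹ mod 1663 = 268 · 478 mod 1663 = 53.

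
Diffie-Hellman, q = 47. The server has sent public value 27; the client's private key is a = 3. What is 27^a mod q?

37

Shared key K = 27^3 mod 47.
27^1 ≡ 27 (mod 47)
27^2 = (27^1)^2 ≡ 27^2 = 729 ≡ 24 (mod 47)
27^3 = 27^2 · 27^1 ≡ 24 · 27 ≡ 37 (mod 47).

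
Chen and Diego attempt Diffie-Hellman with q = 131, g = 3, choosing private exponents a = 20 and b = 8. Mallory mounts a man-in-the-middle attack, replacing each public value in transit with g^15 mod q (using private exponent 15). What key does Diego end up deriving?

45

Diego receives Mallory's public value M = 3^15 mod 131 instead of the honest one.
3^1 ≡ 3 (mod 131)
3^2 = (3^1)^2 ≡ 3^2 = 9 ≡ 9 (mod 131)
3^4 = (3^2)^2 ≡ 9^2 = 81 ≡ 81 (mod 131)
3^8 = (3^4)^2 ≡ 81^2 = 6561 ≡ 11 (mod 131)
3^15 = 3^8 · 3^4 · 3^2 · 3^1 ≡ 11 · 81 · 9 · 3 ≡ 84 (mod 131).
So M = 84. Diego computes K = M^8 mod 131.
84^1 ≡ 84 (mod 131)
84^2 = (84^1)^2 ≡ 84^2 = 7056 ≡ 113 (mod 131)
84^4 = (84^2)^2 ≡ 113^2 = 12769 ≡ 62 (mod 131)
84^8 = (84^4)^2 ≡ 62^2 = 3844 ≡ 45 (mod 131)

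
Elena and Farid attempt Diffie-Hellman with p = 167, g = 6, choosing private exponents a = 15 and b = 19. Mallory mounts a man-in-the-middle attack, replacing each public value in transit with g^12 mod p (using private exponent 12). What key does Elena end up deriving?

99

Elena receives Mallory's public value M = 6^12 mod 167 instead of the honest one.
6^1 ≡ 6 (mod 167)
6^2 = (6^1)^2 ≡ 6^2 = 36 ≡ 36 (mod 167)
6^4 = (6^2)^2 ≡ 36^2 = 1296 ≡ 127 (mod 167)
6^8 = (6^4)^2 ≡ 127^2 = 16129 ≡ 97 (mod 167)
6^12 = 6^8 · 6^4 ≡ 97 · 127 ≡ 128 (mod 167).
So M = 128. Elena computes K = M^15 mod 167.
128^1 ≡ 128 (mod 167)
128^2 = (128^1)^2 ≡ 128^2 = 16384 ≡ 18 (mod 167)
128^4 = (128^2)^2 ≡ 18^2 = 324 ≡ 157 (mod 167)
128^8 = (128^4)^2 ≡ 157^2 = 24649 ≡ 100 (mod 167)
128^15 = 128^8 · 128^4 · 128^2 · 128^1 ≡ 100 · 157 · 18 · 128 ≡ 99 (mod 167).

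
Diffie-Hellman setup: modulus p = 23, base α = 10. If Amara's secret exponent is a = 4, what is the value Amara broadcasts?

Public value = 10^4 mod 23.
10^1 ≡ 10 (mod 23)
10^2 = (10^1)^2 ≡ 10^2 = 100 ≡ 8 (mod 23)
10^4 = (10^2)^2 ≡ 8^2 = 64 ≡ 18 (mod 23)

18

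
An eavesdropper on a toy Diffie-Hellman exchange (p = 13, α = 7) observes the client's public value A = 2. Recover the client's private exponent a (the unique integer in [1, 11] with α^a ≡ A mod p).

11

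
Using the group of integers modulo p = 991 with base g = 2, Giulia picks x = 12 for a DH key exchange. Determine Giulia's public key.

132

Public value = 2^12 (mod 991).
2^1 ≡ 2 (mod 991)
2^2 = (2^1)^2 ≡ 2^2 = 4 ≡ 4 (mod 991)
2^4 = (2^2)^2 ≡ 4^2 = 16 ≡ 16 (mod 991)
2^8 = (2^4)^2 ≡ 16^2 = 256 ≡ 256 (mod 991)
2^12 = 2^8 · 2^4 ≡ 256 · 16 ≡ 132 (mod 991).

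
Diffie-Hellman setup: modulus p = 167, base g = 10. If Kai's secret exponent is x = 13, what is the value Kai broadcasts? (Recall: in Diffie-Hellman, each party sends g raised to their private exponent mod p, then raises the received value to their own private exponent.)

Public value = 10^13 mod 167.
10^1 ≡ 10 (mod 167)
10^2 = (10^1)^2 ≡ 10^2 = 100 ≡ 100 (mod 167)
10^4 = (10^2)^2 ≡ 100^2 = 10000 ≡ 147 (mod 167)
10^8 = (10^4)^2 ≡ 147^2 = 21609 ≡ 66 (mod 167)
10^13 = 10^8 · 10^4 · 10^1 ≡ 66 · 147 · 10 ≡ 160 (mod 167).

160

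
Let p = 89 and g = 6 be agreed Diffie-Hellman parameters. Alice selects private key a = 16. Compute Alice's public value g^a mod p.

64

Public value = 6^16 mod 89.
6^1 ≡ 6 (mod 89)
6^2 = (6^1)^2 ≡ 6^2 = 36 ≡ 36 (mod 89)
6^4 = (6^2)^2 ≡ 36^2 = 1296 ≡ 50 (mod 89)
6^8 = (6^4)^2 ≡ 50^2 = 2500 ≡ 8 (mod 89)
6^16 = (6^8)^2 ≡ 8^2 = 64 ≡ 64 (mod 89)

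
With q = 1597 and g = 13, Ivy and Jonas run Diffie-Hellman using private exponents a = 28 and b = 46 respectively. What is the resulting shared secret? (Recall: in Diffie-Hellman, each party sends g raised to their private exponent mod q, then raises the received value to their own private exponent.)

666

Ivy sends A = g^a mod q = 13^28 mod 1597.
13^1 ≡ 13 (mod 1597)
13^2 = (13^1)^2 ≡ 13^2 = 169 ≡ 169 (mod 1597)
13^4 = (13^2)^2 ≡ 169^2 = 28561 ≡ 1412 (mod 1597)
13^8 = (13^4)^2 ≡ 1412^2 = 1993744 ≡ 688 (mod 1597)
13^16 = (13^8)^2 ≡ 688^2 = 473344 ≡ 632 (mod 1597)
13^28 = 13^16 · 13^8 · 13^4 ≡ 632 · 688 · 1412 ≡ 1527 (mod 1597).
So A = 1527. Jonas then computes K = A^b mod q = 1527^46 mod 1597.
1527^1 ≡ 1527 (mod 1597)
1527^2 = (1527^1)^2 ≡ 1527^2 = 2331729 ≡ 109 (mod 1597)
1527^4 = (1527^2)^2 ≡ 109^2 = 11881 ≡ 702 (mod 1597)
1527^8 = (1527^4)^2 ≡ 702^2 = 492804 ≡ 928 (mod 1597)
1527^16 = (1527^8)^2 ≡ 928^2 = 861184 ≡ 401 (mod 1597)
1527^32 = (1527^16)^2 ≡ 401^2 = 160801 ≡ 1101 (mod 1597)
1527^46 = 1527^32 · 1527^8 · 1527^4 · 1527^2 ≡ 1101 · 928 · 702 · 109 ≡ 666 (mod 1597).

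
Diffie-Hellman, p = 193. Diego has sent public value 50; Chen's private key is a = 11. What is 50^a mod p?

64

Shared key K = 50^11 mod 193.
50^1 ≡ 50 (mod 193)
50^2 = (50^1)^2 ≡ 50^2 = 2500 ≡ 184 (mod 193)
50^4 = (50^2)^2 ≡ 184^2 = 33856 ≡ 81 (mod 193)
50^8 = (50^4)^2 ≡ 81^2 = 6561 ≡ 192 (mod 193)
50^11 = 50^8 · 50^2 · 50^1 ≡ 192 · 184 · 50 ≡ 64 (mod 193).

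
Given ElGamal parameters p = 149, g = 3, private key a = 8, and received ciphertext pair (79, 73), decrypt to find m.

Shared mask s = c₁^a mod p = 79^8 mod 149.
79^1 ≡ 79 (mod 149)
79^2 = (79^1)^2 ≡ 79^2 = 6241 ≡ 132 (mod 149)
79^4 = (79^2)^2 ≡ 132^2 = 17424 ≡ 140 (mod 149)
79^8 = (79^4)^2 ≡ 140^2 = 19600 ≡ 81 (mod 149)
So s = 81; s⁻¹ ≡ 46 (mod 149).
m = c₂ · s⁻¹ mod 149 = 73 · 46 mod 149 = 80.

80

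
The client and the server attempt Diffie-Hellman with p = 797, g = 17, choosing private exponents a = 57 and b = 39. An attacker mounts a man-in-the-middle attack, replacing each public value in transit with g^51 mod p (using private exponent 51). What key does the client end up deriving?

589

The client receives an attacker's public value M = 17^51 mod 797 instead of the honest one.
17^1 ≡ 17 (mod 797)
17^2 = (17^1)^2 ≡ 17^2 = 289 ≡ 289 (mod 797)
17^4 = (17^2)^2 ≡ 289^2 = 83521 ≡ 633 (mod 797)
17^8 = (17^4)^2 ≡ 633^2 = 400689 ≡ 595 (mod 797)
17^16 = (17^8)^2 ≡ 595^2 = 354025 ≡ 157 (mod 797)
17^32 = (17^16)^2 ≡ 157^2 = 24649 ≡ 739 (mod 797)
17^51 = 17^32 · 17^16 · 17^2 · 17^1 ≡ 739 · 157 · 289 · 17 ≡ 223 (mod 797).
So M = 223. The client computes K = M^57 mod 797.
223^1 ≡ 223 (mod 797)
223^2 = (223^1)^2 ≡ 223^2 = 49729 ≡ 315 (mod 797)
223^4 = (223^2)^2 ≡ 315^2 = 99225 ≡ 397 (mod 797)
223^8 = (223^4)^2 ≡ 397^2 = 157609 ≡ 600 (mod 797)
223^16 = (223^8)^2 ≡ 600^2 = 360000 ≡ 553 (mod 797)
223^32 = (223^16)^2 ≡ 553^2 = 305809 ≡ 558 (mod 797)
223^57 = 223^32 · 223^16 · 223^8 · 223^1 ≡ 558 · 553 · 600 · 223 ≡ 589 (mod 797).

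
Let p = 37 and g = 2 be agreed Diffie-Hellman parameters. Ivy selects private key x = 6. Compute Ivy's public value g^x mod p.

Public value = 2^6 mod 37.
2^1 ≡ 2 (mod 37)
2^2 = (2^1)^2 ≡ 2^2 = 4 ≡ 4 (mod 37)
2^4 = (2^2)^2 ≡ 4^2 = 16 ≡ 16 (mod 37)
2^6 = 2^4 · 2^2 ≡ 16 · 4 ≡ 27 (mod 37).

27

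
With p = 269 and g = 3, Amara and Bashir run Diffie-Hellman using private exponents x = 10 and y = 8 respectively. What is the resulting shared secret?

52

Bashir sends B = g^y mod p = 3^8 mod 269.
3^1 ≡ 3 (mod 269)
3^2 = (3^1)^2 ≡ 3^2 = 9 ≡ 9 (mod 269)
3^4 = (3^2)^2 ≡ 9^2 = 81 ≡ 81 (mod 269)
3^8 = (3^4)^2 ≡ 81^2 = 6561 ≡ 105 (mod 269)
So B = 105. Amara then computes K = B^x mod p = 105^10 mod 269.
105^1 ≡ 105 (mod 269)
105^2 = (105^1)^2 ≡ 105^2 = 11025 ≡ 265 (mod 269)
105^4 = (105^2)^2 ≡ 265^2 = 70225 ≡ 16 (mod 269)
105^8 = (105^4)^2 ≡ 16^2 = 256 ≡ 256 (mod 269)
105^10 = 105^8 · 105^2 ≡ 256 · 265 ≡ 52 (mod 269).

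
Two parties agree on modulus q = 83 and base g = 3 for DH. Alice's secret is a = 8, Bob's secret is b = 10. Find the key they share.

Bob sends B = g^b mod q = 3^10 mod 83.
3^1 ≡ 3 (mod 83)
3^2 = (3^1)^2 ≡ 3^2 = 9 ≡ 9 (mod 83)
3^4 = (3^2)^2 ≡ 9^2 = 81 ≡ 81 (mod 83)
3^8 = (3^4)^2 ≡ 81^2 = 6561 ≡ 4 (mod 83)
3^10 = 3^8 · 3^2 ≡ 4 · 9 ≡ 36 (mod 83).
So B = 36. Alice then computes K = B^a mod q = 36^8 mod 83.
36^1 ≡ 36 (mod 83)
36^2 = (36^1)^2 ≡ 36^2 = 1296 ≡ 51 (mod 83)
36^4 = (36^2)^2 ≡ 51^2 = 2601 ≡ 28 (mod 83)
36^8 = (36^4)^2 ≡ 28^2 = 784 ≡ 37 (mod 83)

37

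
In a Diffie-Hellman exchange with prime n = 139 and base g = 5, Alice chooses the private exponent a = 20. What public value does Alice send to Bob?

Public value = 5^20 mod 139.
5^1 ≡ 5 (mod 139)
5^2 = (5^1)^2 ≡ 5^2 = 25 ≡ 25 (mod 139)
5^4 = (5^2)^2 ≡ 25^2 = 625 ≡ 69 (mod 139)
5^8 = (5^4)^2 ≡ 69^2 = 4761 ≡ 35 (mod 139)
5^16 = (5^8)^2 ≡ 35^2 = 1225 ≡ 113 (mod 139)
5^20 = 5^16 · 5^4 ≡ 113 · 69 ≡ 13 (mod 139).

13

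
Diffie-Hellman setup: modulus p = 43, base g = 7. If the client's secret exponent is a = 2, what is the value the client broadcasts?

6

Public value = 7^2 (mod 43).
7^1 ≡ 7 (mod 43)
7^2 = (7^1)^2 ≡ 7^2 = 49 ≡ 6 (mod 43)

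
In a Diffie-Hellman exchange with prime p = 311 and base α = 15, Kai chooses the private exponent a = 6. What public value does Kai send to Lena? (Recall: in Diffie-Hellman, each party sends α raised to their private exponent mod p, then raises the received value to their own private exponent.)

Public value = 15^6 mod 311.
15^1 ≡ 15 (mod 311)
15^2 = (15^1)^2 ≡ 15^2 = 225 ≡ 225 (mod 311)
15^4 = (15^2)^2 ≡ 225^2 = 50625 ≡ 243 (mod 311)
15^6 = 15^4 · 15^2 ≡ 243 · 225 ≡ 250 (mod 311).

250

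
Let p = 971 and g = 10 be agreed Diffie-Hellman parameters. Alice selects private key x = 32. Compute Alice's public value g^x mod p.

Public value = 10^32 mod 971.
10^1 ≡ 10 (mod 971)
10^2 = (10^1)^2 ≡ 10^2 = 100 ≡ 100 (mod 971)
10^4 = (10^2)^2 ≡ 100^2 = 10000 ≡ 290 (mod 971)
10^8 = (10^4)^2 ≡ 290^2 = 84100 ≡ 594 (mod 971)
10^16 = (10^8)^2 ≡ 594^2 = 352836 ≡ 363 (mod 971)
10^32 = (10^16)^2 ≡ 363^2 = 131769 ≡ 684 (mod 971)

684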